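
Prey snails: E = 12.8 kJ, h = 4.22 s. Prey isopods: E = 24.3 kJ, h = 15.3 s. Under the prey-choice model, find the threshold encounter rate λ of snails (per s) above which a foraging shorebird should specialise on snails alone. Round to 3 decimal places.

Drop isopods once their profitability E₂/h₂ falls below the rate achievable on snails alone: E₂/h₂ = λE₁/(1 + λh₁).
Solve for λ: λE₁h₂ = E₂(1 + λh₁) → λ(E₁h₂ − E₂h₁) = E₂ → λ = E₂/(E₁h₂ − E₂h₁).
λ = 24.3/(12.8×15.3 − 24.3×4.22) = 24.3/93.29 = 0.2605 per s.

0.260 per s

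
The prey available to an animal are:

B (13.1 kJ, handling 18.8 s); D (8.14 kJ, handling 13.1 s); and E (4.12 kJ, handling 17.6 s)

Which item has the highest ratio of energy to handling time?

B

In descending order of E/h:
B: 13.1/18.8 = 0.697 kJ/s
D: 8.14/13.1 = 0.621 kJ/s
E: 4.12/17.6 = 0.234 kJ/s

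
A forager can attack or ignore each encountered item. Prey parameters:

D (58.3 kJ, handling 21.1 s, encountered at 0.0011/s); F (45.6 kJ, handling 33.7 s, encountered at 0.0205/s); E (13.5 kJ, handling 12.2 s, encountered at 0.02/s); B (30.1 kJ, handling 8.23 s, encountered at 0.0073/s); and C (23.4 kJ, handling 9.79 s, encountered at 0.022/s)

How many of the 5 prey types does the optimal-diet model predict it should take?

Profitabilities (E/h, kJ/s): B 3.66, D 2.76, C 2.39, F 1.35, E 1.11. Add prey in this order while the next type's profitability exceeds the intake rate on those already taken.
Rate on top 1: 0.2073. D: 2.76 > 0.2073 → include.
Rate on top 2: 0.262. C: 2.39 > 0.262 → include.
Rate on top 3: 0.615. F: 1.35 > 0.615 → include.
Rate on top 4: 0.8713. E: 1.11 > 0.8713 → include.
Optimal diet: B, D, C, F, E — 5 of 5 types.

5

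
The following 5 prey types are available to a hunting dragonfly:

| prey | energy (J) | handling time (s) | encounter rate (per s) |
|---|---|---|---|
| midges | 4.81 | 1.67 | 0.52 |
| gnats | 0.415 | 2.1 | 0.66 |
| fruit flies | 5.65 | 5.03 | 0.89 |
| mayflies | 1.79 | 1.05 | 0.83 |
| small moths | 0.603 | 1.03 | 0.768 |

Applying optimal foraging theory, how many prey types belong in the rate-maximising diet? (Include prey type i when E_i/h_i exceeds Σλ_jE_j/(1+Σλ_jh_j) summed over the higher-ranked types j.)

Rank by E/h (J/s): midges 2.88, mayflies 1.7, fruit flies 1.12, small moths 0.585, gnats 0.198. Include each in turn until the next type's E/h falls below the running intake rate.
Rate on top 1: 1.339. mayflies: 1.7 > 1.339 → include.
Rate on top 2: 1.455. fruit flies: 1.12 < 1.455 → exclude; stop.
Optimal diet: midges, mayflies — 2 of 5 types.

2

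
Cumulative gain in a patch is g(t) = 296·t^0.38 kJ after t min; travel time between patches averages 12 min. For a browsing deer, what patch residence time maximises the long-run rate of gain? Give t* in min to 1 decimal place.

By the marginal value theorem, leave when the instantaneous gain rate g'(t) equals the habitat-wide average g(t)/(T + t).
g'(t) = 0.38·296·t^-0.62. Setting 0.38·296·t^-0.62 = 296·t^0.38/(12+t) gives 0.38(12+t) = t, so 0.62·t = 0.38×12.
t* = 0.38×12/0.62 = 7.355 min.

7.4 min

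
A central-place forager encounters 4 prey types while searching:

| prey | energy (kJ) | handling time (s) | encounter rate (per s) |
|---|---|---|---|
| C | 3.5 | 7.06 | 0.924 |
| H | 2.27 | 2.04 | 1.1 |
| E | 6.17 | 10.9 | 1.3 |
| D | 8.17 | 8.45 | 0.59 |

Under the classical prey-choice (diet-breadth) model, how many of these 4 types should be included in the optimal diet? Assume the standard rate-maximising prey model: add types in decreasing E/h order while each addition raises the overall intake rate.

2

E/h in descending order: H 1.11, D 0.967, E 0.566, C 0.496 kJ/s. The optimal diet is the largest prefix of this list for which every included type satisfies E_i/h_i > R on the types above it.
Rate on top 1: 0.7697. D: 0.967 > 0.7697 → include.
Rate on top 2: 0.8892. E: 0.566 < 0.8892 → exclude; stop.
Optimal diet: H, D — 2 of 4 types.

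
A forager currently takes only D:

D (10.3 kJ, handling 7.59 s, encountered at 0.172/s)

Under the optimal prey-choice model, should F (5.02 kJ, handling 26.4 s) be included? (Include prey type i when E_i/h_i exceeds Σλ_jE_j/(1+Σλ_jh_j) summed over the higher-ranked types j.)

No

Intake rate on the current diet: R = (0.172×10.3) / (1 + 0.172×7.59) = 1.772/2.305 = 0.7684 kJ/s.
F: E/h = 5.02/26.4 = 0.1902 kJ/s.
Since 0.1902 < R, time spent handling F is better spent searching.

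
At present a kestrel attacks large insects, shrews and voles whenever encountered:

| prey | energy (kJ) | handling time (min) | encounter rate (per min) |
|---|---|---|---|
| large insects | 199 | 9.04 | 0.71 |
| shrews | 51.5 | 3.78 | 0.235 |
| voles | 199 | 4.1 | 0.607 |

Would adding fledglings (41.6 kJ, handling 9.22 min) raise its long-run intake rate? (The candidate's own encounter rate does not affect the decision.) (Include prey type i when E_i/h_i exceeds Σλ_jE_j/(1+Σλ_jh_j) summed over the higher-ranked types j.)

No

Current rate: (0.71×199 + 0.235×51.5 + 0.607×199)/(1 + 0.71×9.04 + 0.235×3.78 + 0.607×4.1) = 25.4 kJ/min.
Profitability of fledglings: 41.6/9.22 = 4.512 kJ/min.
Since 4.512 < R, time spent handling fledglings is better spent searching.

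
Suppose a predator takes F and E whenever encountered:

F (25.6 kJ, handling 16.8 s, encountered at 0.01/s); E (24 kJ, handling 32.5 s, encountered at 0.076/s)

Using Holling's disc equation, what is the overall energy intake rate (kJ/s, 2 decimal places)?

Energy encountered per unit search time: 0.01×25.6 + 0.076×24 = 2.08 kJ/s.
Handling time per unit search time: 0.01×16.8 + 0.076×32.5 = 2.638.
Rate = 2.08/(1 + 2.638) = 0.5717 kJ/s.

0.57 kJ/s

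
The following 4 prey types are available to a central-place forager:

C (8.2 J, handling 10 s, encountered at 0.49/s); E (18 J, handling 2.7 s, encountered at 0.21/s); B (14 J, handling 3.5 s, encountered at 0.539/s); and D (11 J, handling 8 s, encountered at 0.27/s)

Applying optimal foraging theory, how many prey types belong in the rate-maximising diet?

Rank by E/h (J/s): E 6.67, B 4, D 1.38, C 0.82. Include each in turn until the next type's E/h falls below the running intake rate.
Rate on top 1: 2.412. B: 4 > 2.412 → include.
Rate on top 2: 3.28. D: 1.38 < 3.28 → exclude; stop.
Optimal diet: E, B — 2 of 4 types.

2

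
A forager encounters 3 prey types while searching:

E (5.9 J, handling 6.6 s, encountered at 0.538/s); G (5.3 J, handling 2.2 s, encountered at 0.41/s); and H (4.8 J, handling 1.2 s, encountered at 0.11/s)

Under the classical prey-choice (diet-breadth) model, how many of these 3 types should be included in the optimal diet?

2

Profitabilities (E/h, J/s): H 4, G 2.41, E 0.894. Add prey in this order while the next type's profitability exceeds the intake rate on those already taken.
Rate on top 1: 0.4664. G: 2.41 > 0.4664 → include.
Rate on top 2: 1.328. E: 0.894 < 1.328 → exclude; stop.
Optimal diet: H, G — 2 of 3 types.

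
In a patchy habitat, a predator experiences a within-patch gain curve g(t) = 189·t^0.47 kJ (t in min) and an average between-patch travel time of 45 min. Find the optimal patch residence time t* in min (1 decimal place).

39.9 min

Maximise g(t)/(T+t): set derivative to zero → g'(t)(T+t) = g(t).
g'(t) = 0.47·189·t^-0.53. Setting 0.47·189·t^-0.53 = 189·t^0.47/(45+t) gives 0.47(45+t) = t, so 0.53·t = 0.47×45.
t* = 0.47×45/0.53 = 39.91 min.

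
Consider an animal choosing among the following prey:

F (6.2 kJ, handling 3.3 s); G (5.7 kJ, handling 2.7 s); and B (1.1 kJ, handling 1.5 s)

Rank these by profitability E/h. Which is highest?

Profitability E/h (kJ/s): F = 6.2/3.3 = 1.88, G = 5.7/2.7 = 2.11, B = 1.1/1.5 = 0.733.
Ranked: G > F > B.

G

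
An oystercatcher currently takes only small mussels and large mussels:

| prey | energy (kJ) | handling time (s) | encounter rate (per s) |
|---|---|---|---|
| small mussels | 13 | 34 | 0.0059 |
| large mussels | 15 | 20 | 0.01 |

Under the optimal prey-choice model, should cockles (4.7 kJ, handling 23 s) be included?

Yes

On small mussels and large mussels alone, R = ΣλE/(1+Σλh) = 0.2267/1.401 = 0.1619 kJ/s.
Profitability of cockles: 4.7/23 = 0.2043 kJ/s.
Since 0.2043 > R, including cockles increases the long-run rate.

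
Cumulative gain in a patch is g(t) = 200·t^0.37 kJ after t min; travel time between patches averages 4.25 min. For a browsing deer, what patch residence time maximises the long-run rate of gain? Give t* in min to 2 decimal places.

Optimal t* satisfies g'(t*) = g(t*)/(T + t*).
g'(t) = 0.37·200·t^-0.63. Setting 0.37·200·t^-0.63 = 200·t^0.37/(4.25+t) gives 0.37(4.25+t) = t, so 0.63·t = 0.37×4.25.
t* = 0.37×4.25/0.63 = 2.496 min.

2.50 min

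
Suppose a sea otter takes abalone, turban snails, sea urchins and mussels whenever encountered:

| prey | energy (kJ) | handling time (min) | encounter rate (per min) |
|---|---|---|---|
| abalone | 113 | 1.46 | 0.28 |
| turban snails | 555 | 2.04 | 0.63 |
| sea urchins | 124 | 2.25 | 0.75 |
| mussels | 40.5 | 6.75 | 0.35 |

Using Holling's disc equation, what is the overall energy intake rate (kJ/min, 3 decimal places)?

72.430 kJ/min

Energy encountered per unit search time: 0.28×113 + 0.63×555 + 0.75×124 + 0.35×40.5 = 488.5 kJ/min.
Handling time per unit search time: 0.28×1.46 + 0.63×2.04 + 0.75×2.25 + 0.35×6.75 = 5.744.
Rate = 488.5/(1 + 5.744) = 72.43 kJ/min.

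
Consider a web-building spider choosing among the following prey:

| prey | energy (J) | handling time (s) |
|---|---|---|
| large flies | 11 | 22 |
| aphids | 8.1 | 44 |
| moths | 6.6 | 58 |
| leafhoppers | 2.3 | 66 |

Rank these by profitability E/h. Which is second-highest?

In descending order of E/h:
large flies: 11/22 = 0.5 J/s
aphids: 8.1/44 = 0.184 J/s
moths: 6.6/58 = 0.114 J/s
leafhoppers: 2.3/66 = 0.0348 J/s

aphids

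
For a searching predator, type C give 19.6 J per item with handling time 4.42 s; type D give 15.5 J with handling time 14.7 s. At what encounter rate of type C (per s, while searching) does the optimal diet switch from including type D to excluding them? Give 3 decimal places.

The zero-one rule: include type D iff E₂/h₂ > λE₁/(1+λh₁). Equality gives the switch point.
λE₁h₂ = E₂ + λE₂h₁ ⇒ λ = E₂/(E₁h₂ − E₂h₁) = 15.5/(288.1 − 68.51) = 0.07058 per s.

0.071 per s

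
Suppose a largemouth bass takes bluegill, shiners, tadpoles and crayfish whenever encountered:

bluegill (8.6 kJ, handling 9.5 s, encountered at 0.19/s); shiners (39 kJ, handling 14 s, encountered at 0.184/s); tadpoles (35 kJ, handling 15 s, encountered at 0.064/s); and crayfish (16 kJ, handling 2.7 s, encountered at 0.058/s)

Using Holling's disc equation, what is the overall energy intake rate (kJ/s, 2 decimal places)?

1.84 kJ/s

R = Σλ_iE_i / (1 + Σλ_ih_i)
Numerator: 0.19×8.6 + 0.184×39 + 0.064×35 + 0.058×16 = 11.98
Denominator: 1 + 0.19×9.5 + 0.184×14 + 0.064×15 + 0.058×2.7 = 6.498
R = 11.98/6.498 = 1.843 kJ/s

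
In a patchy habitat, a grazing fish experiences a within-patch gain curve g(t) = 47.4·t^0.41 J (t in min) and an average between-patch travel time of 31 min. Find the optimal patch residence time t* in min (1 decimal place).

Optimal t* satisfies g'(t*) = g(t*)/(T + t*).
g'(t) = 0.41·47.4·t^-0.59. Setting 0.41·47.4·t^-0.59 = 47.4·t^0.41/(31+t) gives 0.41(31+t) = t, so 0.59·t = 0.41×31.
t* = 0.41×31/0.59 = 21.54 min.

21.5 min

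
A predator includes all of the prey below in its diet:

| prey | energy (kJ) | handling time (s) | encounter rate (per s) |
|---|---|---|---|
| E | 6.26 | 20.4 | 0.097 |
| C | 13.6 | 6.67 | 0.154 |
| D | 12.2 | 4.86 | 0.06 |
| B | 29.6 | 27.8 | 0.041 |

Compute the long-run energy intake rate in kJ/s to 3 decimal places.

0.855 kJ/s

R = Σλ_iE_i / (1 + Σλ_ih_i)
Numerator: 0.097×6.26 + 0.154×13.6 + 0.06×12.2 + 0.041×29.6 = 4.647
Denominator: 1 + 0.097×20.4 + 0.154×6.67 + 0.06×4.86 + 0.041×27.8 = 5.437
R = 4.647/5.437 = 0.8547 kJ/s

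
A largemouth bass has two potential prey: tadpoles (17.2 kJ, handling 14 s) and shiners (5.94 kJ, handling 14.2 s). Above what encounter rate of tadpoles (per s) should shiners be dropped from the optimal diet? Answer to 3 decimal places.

At the threshold, the rate on tadpoles alone equals the profitability of shiners: λ·17.2/(1 + λ·14) = 5.94/14.2 = 0.4183.
Rearranging, λ(17.2 − 0.4183×14) = 0.4183, so λ = 0.4183/11.34 = 0.03688 per s.

0.037 per s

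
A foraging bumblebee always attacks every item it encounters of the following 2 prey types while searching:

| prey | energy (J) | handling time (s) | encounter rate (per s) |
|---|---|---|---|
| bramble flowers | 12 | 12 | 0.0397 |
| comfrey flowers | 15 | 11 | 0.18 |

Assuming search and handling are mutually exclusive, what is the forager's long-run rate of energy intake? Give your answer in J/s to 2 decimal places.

R = Σλ_iE_i / (1 + Σλ_ih_i)
Numerator: 0.0397×12 + 0.18×15 = 3.176
Denominator: 1 + 0.0397×12 + 0.18×11 = 3.456
R = 3.176/3.456 = 0.919 J/s

0.92 J/s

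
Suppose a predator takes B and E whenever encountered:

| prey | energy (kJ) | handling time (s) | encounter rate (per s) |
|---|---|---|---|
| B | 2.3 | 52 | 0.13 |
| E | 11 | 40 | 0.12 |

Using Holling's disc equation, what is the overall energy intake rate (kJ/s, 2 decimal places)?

0.13 kJ/s

Energy encountered per unit search time: 0.13×2.3 + 0.12×11 = 1.619 kJ/s.
Handling time per unit search time: 0.13×52 + 0.12×40 = 11.56.
Rate = 1.619/(1 + 11.56) = 0.1289 kJ/s.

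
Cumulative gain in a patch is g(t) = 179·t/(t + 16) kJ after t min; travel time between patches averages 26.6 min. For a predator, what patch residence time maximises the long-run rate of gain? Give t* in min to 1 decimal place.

Maximise g(t)/(T+t): set derivative to zero → g'(t)(T+t) = g(t).
g'(t) = 179·16/(t + 16)². Setting 179·16/(t+16)² = 179t/[(t+16)(26.6+t)] gives 16(26.6+t) = t(t+16), so t² = 16×26.6 = 425.6.
t* = √425.6 = 20.63 min.

20.6 min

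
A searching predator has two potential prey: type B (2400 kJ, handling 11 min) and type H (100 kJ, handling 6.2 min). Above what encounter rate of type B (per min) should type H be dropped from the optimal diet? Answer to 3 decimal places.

Drop type H once their profitability E₂/h₂ falls below the rate achievable on type B alone: E₂/h₂ = λE₁/(1 + λh₁).
Solve for λ: λE₁h₂ = E₂(1 + λh₁) → λ(E₁h₂ − E₂h₁) = E₂ → λ = E₂/(E₁h₂ − E₂h₁).
λ = 100/(2400×6.2 − 100×11) = 100/1.378e+04 = 0.007257 per min.

0.007 per min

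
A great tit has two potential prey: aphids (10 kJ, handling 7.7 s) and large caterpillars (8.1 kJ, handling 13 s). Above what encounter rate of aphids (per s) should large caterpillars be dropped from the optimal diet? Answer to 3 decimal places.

0.120 per s

The zero-one rule: include large caterpillars iff E₂/h₂ > λE₁/(1+λh₁). Equality gives the switch point.
λE₁h₂ = E₂ + λE₂h₁ ⇒ λ = E₂/(E₁h₂ − E₂h₁) = 8.1/(130 − 62.37) = 0.1198 per s.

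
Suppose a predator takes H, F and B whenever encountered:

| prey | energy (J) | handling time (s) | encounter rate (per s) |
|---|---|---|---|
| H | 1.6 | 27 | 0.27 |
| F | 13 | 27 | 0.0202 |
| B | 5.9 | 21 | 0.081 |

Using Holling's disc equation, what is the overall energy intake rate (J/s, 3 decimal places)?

0.111 J/s

Energy encountered per unit search time: 0.27×1.6 + 0.0202×13 + 0.081×5.9 = 1.173 J/s.
Handling time per unit search time: 0.27×27 + 0.0202×27 + 0.081×21 = 9.536.
Rate = 1.173/(1 + 9.536) = 0.1113 J/s.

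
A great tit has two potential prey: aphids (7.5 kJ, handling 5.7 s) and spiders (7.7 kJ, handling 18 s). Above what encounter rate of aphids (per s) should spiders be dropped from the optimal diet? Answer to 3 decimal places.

0.085 per s

Drop spiders once their profitability E₂/h₂ falls below the rate achievable on aphids alone: E₂/h₂ = λE₁/(1 + λh₁).
Solve for λ: λE₁h₂ = E₂(1 + λh₁) → λ(E₁h₂ − E₂h₁) = E₂ → λ = E₂/(E₁h₂ − E₂h₁).
λ = 7.7/(7.5×18 − 7.7×5.7) = 7.7/91.11 = 0.08451 per s.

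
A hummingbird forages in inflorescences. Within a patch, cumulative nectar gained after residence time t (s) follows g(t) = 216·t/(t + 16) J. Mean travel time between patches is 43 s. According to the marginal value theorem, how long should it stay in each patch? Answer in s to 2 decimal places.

Optimal t* satisfies g'(t*) = g(t*)/(T + t*).
g'(t) = 216·16/(t + 16)². Setting 216·16/(t+16)² = 216t/[(t+16)(43+t)] gives 16(43+t) = t(t+16), so t² = 16×43 = 688.
t* = √688 = 26.23 s.

26.23 s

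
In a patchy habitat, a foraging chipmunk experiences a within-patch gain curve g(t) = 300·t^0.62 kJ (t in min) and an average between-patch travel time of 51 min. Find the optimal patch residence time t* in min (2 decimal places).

Optimal t* satisfies g'(t*) = g(t*)/(T + t*).
g'(t) = 0.62·300·t^-0.38. Setting 0.62·300·t^-0.38 = 300·t^0.62/(51+t) gives 0.62(51+t) = t, so 0.38·t = 0.62×51.
t* = 0.62×51/0.38 = 83.21 min.

83.21 min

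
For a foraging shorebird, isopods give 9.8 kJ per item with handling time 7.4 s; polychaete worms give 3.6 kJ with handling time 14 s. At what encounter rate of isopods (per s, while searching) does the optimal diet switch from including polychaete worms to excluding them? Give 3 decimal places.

Drop polychaete worms once their profitability E₂/h₂ falls below the rate achievable on isopods alone: E₂/h₂ = λE₁/(1 + λh₁).
Solve for λ: λE₁h₂ = E₂(1 + λh₁) → λ(E₁h₂ − E₂h₁) = E₂ → λ = E₂/(E₁h₂ − E₂h₁).
λ = 3.6/(9.8×14 − 3.6×7.4) = 3.6/110.6 = 0.03256 per s.

0.033 per s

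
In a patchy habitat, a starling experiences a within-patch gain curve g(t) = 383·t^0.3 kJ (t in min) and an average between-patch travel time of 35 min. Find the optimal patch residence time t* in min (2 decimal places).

15.00 min

By the marginal value theorem, leave when the instantaneous gain rate g'(t) equals the habitat-wide average g(t)/(T + t).
g'(t) = 0.3·383·t^-0.7. Setting 0.3·383·t^-0.7 = 383·t^0.3/(35+t) gives 0.3(35+t) = t, so 0.70·t = 0.3×35.
t* = 0.3×35/0.70 = 15 min.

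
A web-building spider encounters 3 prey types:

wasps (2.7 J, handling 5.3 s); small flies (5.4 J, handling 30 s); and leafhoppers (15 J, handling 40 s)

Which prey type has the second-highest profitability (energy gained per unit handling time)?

In descending order of E/h:
wasps: 2.7/5.3 = 0.509 J/s
leafhoppers: 15/40 = 0.375 J/s
small flies: 5.4/30 = 0.18 J/s

leafhoppers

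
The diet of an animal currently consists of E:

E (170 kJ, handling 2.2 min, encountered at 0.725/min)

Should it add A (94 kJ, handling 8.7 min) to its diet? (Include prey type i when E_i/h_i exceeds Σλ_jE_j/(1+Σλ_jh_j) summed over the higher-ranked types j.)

No

On E alone, R = ΣλE/(1+Σλh) = 123.2/2.595 = 47.5 kJ/min.
A: E/h = 94/8.7 = 10.8 kJ/min.
Since 10.8 < R, time spent handling A is better spent searching.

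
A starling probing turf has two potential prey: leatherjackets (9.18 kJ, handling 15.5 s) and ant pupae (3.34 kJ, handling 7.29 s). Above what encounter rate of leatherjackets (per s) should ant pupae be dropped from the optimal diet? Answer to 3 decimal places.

0.220 per s

The zero-one rule: include ant pupae iff E₂/h₂ > λE₁/(1+λh₁). Equality gives the switch point.
λE₁h₂ = E₂ + λE₂h₁ ⇒ λ = E₂/(E₁h₂ − E₂h₁) = 3.34/(66.92 − 51.77) = 0.2204 per s.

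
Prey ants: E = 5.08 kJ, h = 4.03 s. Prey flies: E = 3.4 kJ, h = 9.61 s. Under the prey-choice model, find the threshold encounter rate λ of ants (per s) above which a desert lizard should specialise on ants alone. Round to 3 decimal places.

At the threshold, the rate on ants alone equals the profitability of flies: λ·5.08/(1 + λ·4.03) = 3.4/9.61 = 0.3538.
Rearranging, λ(5.08 − 0.3538×4.03) = 0.3538, so λ = 0.3538/3.654 = 0.09682 per s.

0.097 per s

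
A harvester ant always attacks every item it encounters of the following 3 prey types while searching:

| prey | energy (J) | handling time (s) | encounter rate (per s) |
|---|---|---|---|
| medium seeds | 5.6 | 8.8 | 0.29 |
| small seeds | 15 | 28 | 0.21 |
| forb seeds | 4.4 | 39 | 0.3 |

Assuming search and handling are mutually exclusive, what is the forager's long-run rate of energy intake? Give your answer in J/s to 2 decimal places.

0.29 J/s

Energy encountered per unit search time: 0.29×5.6 + 0.21×15 + 0.3×4.4 = 6.094 J/s.
Handling time per unit search time: 0.29×8.8 + 0.21×28 + 0.3×39 = 20.13.
Rate = 6.094/(1 + 20.13) = 0.2884 J/s.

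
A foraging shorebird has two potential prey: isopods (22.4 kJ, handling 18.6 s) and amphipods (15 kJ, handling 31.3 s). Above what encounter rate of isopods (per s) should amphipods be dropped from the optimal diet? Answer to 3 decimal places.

0.036 per s

The zero-one rule: include amphipods iff E₂/h₂ > λE₁/(1+λh₁). Equality gives the switch point.
λE₁h₂ = E₂ + λE₂h₁ ⇒ λ = E₂/(E₁h₂ − E₂h₁) = 15/(701.1 − 279) = 0.03553 per s.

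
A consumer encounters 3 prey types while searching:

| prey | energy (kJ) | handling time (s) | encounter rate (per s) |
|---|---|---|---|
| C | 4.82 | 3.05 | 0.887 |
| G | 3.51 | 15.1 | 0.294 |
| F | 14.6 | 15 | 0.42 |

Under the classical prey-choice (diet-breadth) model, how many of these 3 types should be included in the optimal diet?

1

Profitabilities (E/h, kJ/s): C 1.58, F 0.973, G 0.232. Add prey in this order while the next type's profitability exceeds the intake rate on those already taken.
Rate on top 1: 1.154. F: 0.973 < 1.154 → exclude; stop.
Optimal diet: C — 1 of 3 types.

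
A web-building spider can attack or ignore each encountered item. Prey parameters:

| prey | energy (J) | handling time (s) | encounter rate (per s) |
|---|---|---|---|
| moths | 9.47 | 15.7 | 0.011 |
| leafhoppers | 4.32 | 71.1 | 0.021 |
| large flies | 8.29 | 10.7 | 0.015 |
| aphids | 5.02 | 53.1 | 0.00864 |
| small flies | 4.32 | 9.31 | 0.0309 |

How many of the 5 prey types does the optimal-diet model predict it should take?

3

E/h in descending order: large flies 0.775, moths 0.603, small flies 0.464, aphids 0.0945, leafhoppers 0.0608 J/s. The optimal diet is the largest prefix of this list for which every included type satisfies E_i/h_i > R on the types above it.
Rate on top 1: 0.1072. moths: 0.603 > 0.1072 → include.
Rate on top 2: 0.1714. small flies: 0.464 > 0.1714 → include.
Rate on top 3: 0.2233. aphids: 0.0945 < 0.2233 → exclude; stop.
Optimal diet: large flies, moths, small flies — 3 of 5 types.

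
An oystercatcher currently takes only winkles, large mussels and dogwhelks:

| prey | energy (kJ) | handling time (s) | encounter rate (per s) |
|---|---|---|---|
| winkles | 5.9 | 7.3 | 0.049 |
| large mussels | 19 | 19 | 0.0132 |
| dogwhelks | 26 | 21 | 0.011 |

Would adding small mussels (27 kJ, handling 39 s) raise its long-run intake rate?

Current rate: (0.049×5.9 + 0.0132×19 + 0.011×26)/(1 + 0.049×7.3 + 0.0132×19 + 0.011×21) = 0.449 kJ/s.
Profitability of small mussels: 27/39 = 0.6923 kJ/s.
Since 0.6923 > R, including small mussels increases the long-run rate.

Yes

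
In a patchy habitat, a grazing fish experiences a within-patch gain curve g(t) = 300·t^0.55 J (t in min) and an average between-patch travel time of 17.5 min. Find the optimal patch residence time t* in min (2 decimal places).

21.39 min

Maximise g(t)/(T+t): set derivative to zero → g'(t)(T+t) = g(t).
g'(t) = 0.55·300·t^-0.45. Setting 0.55·300·t^-0.45 = 300·t^0.55/(17.5+t) gives 0.55(17.5+t) = t, so 0.45·t = 0.55×17.5.
t* = 0.55×17.5/0.45 = 21.39 min.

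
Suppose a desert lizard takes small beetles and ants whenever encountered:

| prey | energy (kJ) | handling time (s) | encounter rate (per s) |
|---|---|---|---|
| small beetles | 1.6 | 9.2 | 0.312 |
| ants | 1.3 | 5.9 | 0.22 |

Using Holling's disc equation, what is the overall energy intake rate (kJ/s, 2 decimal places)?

0.15 kJ/s

R = (0.312×1.6 + 0.22×1.3) / (1 + 0.312×9.2 + 0.22×5.9) = 0.7852/5.168 = 0.1519 kJ/s.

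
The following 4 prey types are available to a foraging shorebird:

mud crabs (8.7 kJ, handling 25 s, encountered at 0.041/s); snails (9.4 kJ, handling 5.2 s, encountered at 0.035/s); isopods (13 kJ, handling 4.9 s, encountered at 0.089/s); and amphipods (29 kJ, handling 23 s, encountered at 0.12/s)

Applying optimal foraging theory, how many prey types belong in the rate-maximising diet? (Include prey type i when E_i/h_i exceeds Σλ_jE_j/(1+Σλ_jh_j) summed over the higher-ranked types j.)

E/h in descending order: isopods 2.65, snails 1.81, amphipods 1.26, mud crabs 0.348 kJ/s. The optimal diet is the largest prefix of this list for which every included type satisfies E_i/h_i > R on the types above it.
Rate on top 1: 0.8057. snails: 1.81 > 0.8057 → include.
Rate on top 2: 0.9184. amphipods: 1.26 > 0.9184 → include.
Rate on top 3: 1.134. mud crabs: 0.348 < 1.134 → exclude; stop.
Optimal diet: isopods, snails, amphipods — 3 of 4 types.

3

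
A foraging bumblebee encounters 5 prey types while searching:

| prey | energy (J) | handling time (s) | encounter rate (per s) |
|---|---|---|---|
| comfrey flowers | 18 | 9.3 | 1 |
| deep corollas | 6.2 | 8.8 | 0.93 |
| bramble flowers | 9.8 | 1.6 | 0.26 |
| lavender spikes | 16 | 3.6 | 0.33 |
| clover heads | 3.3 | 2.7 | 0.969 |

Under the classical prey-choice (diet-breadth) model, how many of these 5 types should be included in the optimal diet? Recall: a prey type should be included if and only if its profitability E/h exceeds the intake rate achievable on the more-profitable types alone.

Profitabilities (E/h, J/s): bramble flowers 6.12, lavender spikes 4.44, comfrey flowers 1.94, clover heads 1.22, deep corollas 0.705. Add prey in this order while the next type's profitability exceeds the intake rate on those already taken.
Rate on top 1: 1.799. lavender spikes: 4.44 > 1.799 → include.
Rate on top 2: 3.006. comfrey flowers: 1.94 < 3.006 → exclude; stop.
Optimal diet: bramble flowers, lavender spikes — 2 of 5 types.

2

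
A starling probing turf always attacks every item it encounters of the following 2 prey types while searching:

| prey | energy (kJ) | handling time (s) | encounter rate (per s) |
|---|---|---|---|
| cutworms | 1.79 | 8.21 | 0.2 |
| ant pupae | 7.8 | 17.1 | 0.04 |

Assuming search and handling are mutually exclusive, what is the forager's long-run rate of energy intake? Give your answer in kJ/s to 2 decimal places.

R = Σλ_iE_i / (1 + Σλ_ih_i)
Numerator: 0.2×1.79 + 0.04×7.8 = 0.67
Denominator: 1 + 0.2×8.21 + 0.04×17.1 = 3.326
R = 0.67/3.326 = 0.2014 kJ/s

0.20 kJ/s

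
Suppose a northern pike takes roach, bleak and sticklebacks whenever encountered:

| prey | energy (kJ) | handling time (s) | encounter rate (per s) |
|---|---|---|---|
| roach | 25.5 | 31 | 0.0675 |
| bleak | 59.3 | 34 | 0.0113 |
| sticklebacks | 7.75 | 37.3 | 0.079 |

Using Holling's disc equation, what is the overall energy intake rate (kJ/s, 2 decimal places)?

0.47 kJ/s

R = (0.0675×25.5 + 0.0113×59.3 + 0.079×7.75) / (1 + 0.0675×31 + 0.0113×34 + 0.079×37.3) = 3.004/6.423 = 0.4676 kJ/s.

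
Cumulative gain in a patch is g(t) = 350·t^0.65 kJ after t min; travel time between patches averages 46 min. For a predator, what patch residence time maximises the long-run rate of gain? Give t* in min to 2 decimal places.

Maximise g(t)/(T+t): set derivative to zero → g'(t)(T+t) = g(t).
g'(t) = 0.65·350·t^-0.35. Setting 0.65·350·t^-0.35 = 350·t^0.65/(46+t) gives 0.65(46+t) = t, so 0.35·t = 0.65×46.
t* = 0.65×46/0.35 = 85.43 min.

85.43 min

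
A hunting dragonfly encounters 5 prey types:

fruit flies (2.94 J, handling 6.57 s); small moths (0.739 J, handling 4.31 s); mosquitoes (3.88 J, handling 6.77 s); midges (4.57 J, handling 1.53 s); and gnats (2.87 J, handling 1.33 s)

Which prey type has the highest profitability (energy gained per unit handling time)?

Profitability E/h (J/s): fruit flies = 2.94/6.57 = 0.447, small moths = 0.739/4.31 = 0.171, mosquitoes = 3.88/6.77 = 0.573, midges = 4.57/1.53 = 2.99, gnats = 2.87/1.33 = 2.16.
Ranked: midges > gnats > mosquitoes > fruit flies > small moths.

midges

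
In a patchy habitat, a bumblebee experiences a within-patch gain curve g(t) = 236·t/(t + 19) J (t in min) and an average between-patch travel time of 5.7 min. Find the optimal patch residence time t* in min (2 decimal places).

10.41 min

Optimal t* satisfies g'(t*) = g(t*)/(T + t*).
g'(t) = 236·19/(t + 19)². Setting 236·19/(t+19)² = 236t/[(t+19)(5.7+t)] gives 19(5.7+t) = t(t+19), so t² = 19×5.7 = 108.3.
t* = √108.3 = 10.41 min.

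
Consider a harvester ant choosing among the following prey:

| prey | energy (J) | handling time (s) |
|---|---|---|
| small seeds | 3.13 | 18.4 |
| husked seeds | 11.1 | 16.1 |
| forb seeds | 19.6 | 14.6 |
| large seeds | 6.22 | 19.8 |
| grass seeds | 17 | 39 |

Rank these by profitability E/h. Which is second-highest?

Profitability E/h (J/s): small seeds = 3.13/18.4 = 0.17, husked seeds = 11.1/16.1 = 0.689, forb seeds = 19.6/14.6 = 1.34, large seeds = 6.22/19.8 = 0.314, grass seeds = 17/39 = 0.436.
Ranked: forb seeds > husked seeds > grass seeds > large seeds > small seeds.

husked seeds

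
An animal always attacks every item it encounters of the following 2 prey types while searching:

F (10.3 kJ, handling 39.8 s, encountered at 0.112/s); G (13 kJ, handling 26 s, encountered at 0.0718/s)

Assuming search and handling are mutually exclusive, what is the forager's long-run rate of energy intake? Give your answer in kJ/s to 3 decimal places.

R = Σλ_iE_i / (1 + Σλ_ih_i)
Numerator: 0.112×10.3 + 0.0718×13 = 2.087
Denominator: 1 + 0.112×39.8 + 0.0718×26 = 7.324
R = 2.087/7.324 = 0.2849 kJ/s

0.285 kJ/s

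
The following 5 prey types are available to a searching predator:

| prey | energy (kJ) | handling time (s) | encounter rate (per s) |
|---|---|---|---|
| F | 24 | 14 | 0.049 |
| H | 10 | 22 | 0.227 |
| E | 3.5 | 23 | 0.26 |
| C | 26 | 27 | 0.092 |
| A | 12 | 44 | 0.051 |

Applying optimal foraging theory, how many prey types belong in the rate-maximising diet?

2

Rank by E/h (kJ/s): F 1.71, C 0.963, H 0.455, A 0.273, E 0.152. Include each in turn until the next type's E/h falls below the running intake rate.
Rate on top 1: 0.6975. C: 0.963 > 0.6975 → include.
Rate on top 2: 0.8556. H: 0.455 < 0.8556 → exclude; stop.
Optimal diet: F, C — 2 of 5 types.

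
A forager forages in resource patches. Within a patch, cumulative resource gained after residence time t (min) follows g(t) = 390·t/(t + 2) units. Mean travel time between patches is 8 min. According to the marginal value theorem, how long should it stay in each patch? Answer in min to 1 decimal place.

4.0 min

By the marginal value theorem, leave when the instantaneous gain rate g'(t) equals the habitat-wide average g(t)/(T + t).
g'(t) = 390·2/(t + 2)². Setting 390·2/(t+2)² = 390t/[(t+2)(8+t)] gives 2(8+t) = t(t+2), so t² = 2×8 = 16.
t* = √16 = 4 min.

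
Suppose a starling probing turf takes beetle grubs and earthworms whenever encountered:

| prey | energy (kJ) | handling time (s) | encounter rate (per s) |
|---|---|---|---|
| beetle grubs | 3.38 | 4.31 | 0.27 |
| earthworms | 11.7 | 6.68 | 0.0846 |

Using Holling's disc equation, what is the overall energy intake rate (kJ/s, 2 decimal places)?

0.70 kJ/s

Energy encountered per unit search time: 0.27×3.38 + 0.0846×11.7 = 1.902 kJ/s.
Handling time per unit search time: 0.27×4.31 + 0.0846×6.68 = 1.729.
Rate = 1.902/(1 + 1.729) = 0.6972 kJ/s.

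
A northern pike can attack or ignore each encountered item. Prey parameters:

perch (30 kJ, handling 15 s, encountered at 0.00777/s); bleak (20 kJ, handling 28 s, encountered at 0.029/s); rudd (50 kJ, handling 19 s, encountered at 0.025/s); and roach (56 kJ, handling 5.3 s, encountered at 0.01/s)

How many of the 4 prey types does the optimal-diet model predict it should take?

Rank by E/h (kJ/s): roach 10.6, rudd 2.63, perch 2, bleak 0.714. Include each in turn until the next type's E/h falls below the running intake rate.
Rate on top 1: 0.5318. rudd: 2.63 > 0.5318 → include.
Rate on top 2: 1.185. perch: 2 > 1.185 → include.
Rate on top 3: 1.242. bleak: 0.714 < 1.242 → exclude; stop.
Optimal diet: roach, rudd, perch — 3 of 4 types.

3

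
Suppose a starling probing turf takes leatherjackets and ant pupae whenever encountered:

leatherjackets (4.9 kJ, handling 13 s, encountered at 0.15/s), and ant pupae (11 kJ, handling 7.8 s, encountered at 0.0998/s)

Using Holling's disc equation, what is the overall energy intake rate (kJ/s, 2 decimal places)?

Energy encountered per unit search time: 0.15×4.9 + 0.0998×11 = 1.833 kJ/s.
Handling time per unit search time: 0.15×13 + 0.0998×7.8 = 2.728.
Rate = 1.833/(1 + 2.728) = 0.4916 kJ/s.

0.49 kJ/s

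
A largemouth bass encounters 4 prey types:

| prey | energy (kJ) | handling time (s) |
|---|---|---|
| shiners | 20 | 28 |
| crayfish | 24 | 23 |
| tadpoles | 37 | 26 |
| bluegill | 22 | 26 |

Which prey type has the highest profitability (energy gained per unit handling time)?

Profitability E/h (kJ/s): shiners = 20/28 = 0.714, crayfish = 24/23 = 1.04, tadpoles = 37/26 = 1.42, bluegill = 22/26 = 0.846.
Ranked: tadpoles > crayfish > bluegill > shiners.

tadpoles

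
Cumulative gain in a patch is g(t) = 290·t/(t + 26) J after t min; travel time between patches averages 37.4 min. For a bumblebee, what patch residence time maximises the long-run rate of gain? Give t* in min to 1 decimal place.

31.2 min

Maximise g(t)/(T+t): set derivative to zero → g'(t)(T+t) = g(t).
g'(t) = 290·26/(t + 26)². Setting 290·26/(t+26)² = 290t/[(t+26)(37.4+t)] gives 26(37.4+t) = t(t+26), so t² = 26×37.4 = 972.4.
t* = √972.4 = 31.18 min.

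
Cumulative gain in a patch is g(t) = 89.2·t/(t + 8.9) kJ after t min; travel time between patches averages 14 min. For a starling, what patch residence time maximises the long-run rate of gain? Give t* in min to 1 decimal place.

Maximise g(t)/(T+t): set derivative to zero → g'(t)(T+t) = g(t).
g'(t) = 89.2·8.9/(t + 8.9)². Setting 89.2·8.9/(t+8.9)² = 89.2t/[(t+8.9)(14+t)] gives 8.9(14+t) = t(t+8.9), so t² = 8.9×14 = 124.6.
t* = √124.6 = 11.16 min.

11.2 min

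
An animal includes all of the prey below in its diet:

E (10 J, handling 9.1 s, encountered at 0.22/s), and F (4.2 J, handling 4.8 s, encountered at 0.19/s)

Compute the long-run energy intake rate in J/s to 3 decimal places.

R = Σλ_iE_i / (1 + Σλ_ih_i)
Numerator: 0.22×10 + 0.19×4.2 = 2.998
Denominator: 1 + 0.22×9.1 + 0.19×4.8 = 3.914
R = 2.998/3.914 = 0.766 J/s

0.766 J/s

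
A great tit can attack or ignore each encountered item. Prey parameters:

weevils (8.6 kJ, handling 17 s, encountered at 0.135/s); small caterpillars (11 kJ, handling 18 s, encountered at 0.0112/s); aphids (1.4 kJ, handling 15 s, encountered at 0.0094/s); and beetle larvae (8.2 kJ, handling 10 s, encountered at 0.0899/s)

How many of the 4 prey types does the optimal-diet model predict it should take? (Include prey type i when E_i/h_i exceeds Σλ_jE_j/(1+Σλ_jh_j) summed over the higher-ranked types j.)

Profitabilities (E/h, kJ/s): beetle larvae 0.82, small caterpillars 0.611, weevils 0.506, aphids 0.0933. Add prey in this order while the next type's profitability exceeds the intake rate on those already taken.
Rate on top 1: 0.3882. small caterpillars: 0.611 > 0.3882 → include.
Rate on top 2: 0.4096. weevils: 0.506 > 0.4096 → include.
Rate on top 3: 0.4599. aphids: 0.0933 < 0.4599 → exclude; stop.
Optimal diet: beetle larvae, small caterpillars, weevils — 3 of 4 types.

3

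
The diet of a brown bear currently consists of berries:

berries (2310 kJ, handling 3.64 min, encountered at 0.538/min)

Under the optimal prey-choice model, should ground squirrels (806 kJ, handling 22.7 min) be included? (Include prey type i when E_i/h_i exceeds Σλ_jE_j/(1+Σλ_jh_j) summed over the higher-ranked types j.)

No

Current rate: (0.538×2310)/(1 + 0.538×3.64) = 420.1 kJ/min.
Profitability of ground squirrels: 806/22.7 = 35.51 kJ/min.
Since 35.51 < R, time spent handling ground squirrels is better spent searching.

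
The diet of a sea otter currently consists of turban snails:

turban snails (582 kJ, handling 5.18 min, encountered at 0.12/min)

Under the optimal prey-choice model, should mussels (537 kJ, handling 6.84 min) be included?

Yes

Intake rate on the current diet: R = (0.12×582) / (1 + 0.12×5.18) = 69.84/1.622 = 43.07 kJ/min.
mussels: E/h = 537/6.84 = 78.51 kJ/min.
78.51 > 43.07, so adding mussels raises the average — include it.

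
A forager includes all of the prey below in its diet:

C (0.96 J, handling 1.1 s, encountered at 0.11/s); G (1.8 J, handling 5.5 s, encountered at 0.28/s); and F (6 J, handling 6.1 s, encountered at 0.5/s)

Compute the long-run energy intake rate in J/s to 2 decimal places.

R = (0.11×0.96 + 0.28×1.8 + 0.5×6) / (1 + 0.11×1.1 + 0.28×5.5 + 0.5×6.1) = 3.61/5.711 = 0.632 J/s.

0.63 J/s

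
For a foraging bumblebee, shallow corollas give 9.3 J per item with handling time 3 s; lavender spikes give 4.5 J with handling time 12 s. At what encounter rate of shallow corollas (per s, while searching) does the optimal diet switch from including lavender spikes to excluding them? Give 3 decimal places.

0.046 per s

At the threshold, the rate on shallow corollas alone equals the profitability of lavender spikes: λ·9.3/(1 + λ·3) = 4.5/12 = 0.375.
Rearranging, λ(9.3 − 0.375×3) = 0.375, so λ = 0.375/8.175 = 0.04587 per s.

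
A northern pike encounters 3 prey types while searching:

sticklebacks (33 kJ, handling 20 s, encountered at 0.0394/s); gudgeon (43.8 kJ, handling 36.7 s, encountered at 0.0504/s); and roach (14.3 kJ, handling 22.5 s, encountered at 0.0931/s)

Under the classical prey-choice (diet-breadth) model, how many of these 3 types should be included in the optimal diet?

2

Rank by E/h (kJ/s): sticklebacks 1.65, gudgeon 1.19, roach 0.636. Include each in turn until the next type's E/h falls below the running intake rate.
Rate on top 1: 0.7272. gudgeon: 1.19 > 0.7272 → include.
Rate on top 2: 0.9643. roach: 0.636 < 0.9643 → exclude; stop.
Optimal diet: sticklebacks, gudgeon — 2 of 3 types.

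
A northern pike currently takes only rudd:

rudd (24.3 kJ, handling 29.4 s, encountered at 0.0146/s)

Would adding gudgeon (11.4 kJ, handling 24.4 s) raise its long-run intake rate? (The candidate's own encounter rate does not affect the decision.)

On rudd alone, R = ΣλE/(1+Σλh) = 0.3548/1.429 = 0.2482 kJ/s.
Profitability of gudgeon: 11.4/24.4 = 0.4672 kJ/s.
Since 0.4672 > R, including gudgeon increases the long-run rate.

Yes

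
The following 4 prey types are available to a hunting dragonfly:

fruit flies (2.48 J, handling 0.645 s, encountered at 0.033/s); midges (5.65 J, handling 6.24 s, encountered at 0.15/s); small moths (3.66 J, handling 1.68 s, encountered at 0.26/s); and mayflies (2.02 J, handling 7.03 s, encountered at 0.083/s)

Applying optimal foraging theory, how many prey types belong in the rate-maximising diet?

Profitabilities (E/h, J/s): fruit flies 3.84, small moths 2.18, midges 0.905, mayflies 0.287. Add prey in this order while the next type's profitability exceeds the intake rate on those already taken.
Rate on top 1: 0.08013. small moths: 2.18 > 0.08013 → include.
Rate on top 2: 0.7088. midges: 0.905 > 0.7088 → include.
Rate on top 3: 0.7857. mayflies: 0.287 < 0.7857 → exclude; stop.
Optimal diet: fruit flies, small moths, midges — 3 of 4 types.

3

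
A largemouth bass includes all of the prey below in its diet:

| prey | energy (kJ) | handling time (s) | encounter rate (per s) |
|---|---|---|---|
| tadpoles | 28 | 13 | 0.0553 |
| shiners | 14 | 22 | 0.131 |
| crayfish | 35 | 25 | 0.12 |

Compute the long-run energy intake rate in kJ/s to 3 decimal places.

R = Σλ_iE_i / (1 + Σλ_ih_i)
Numerator: 0.0553×28 + 0.131×14 + 0.12×35 = 7.582
Denominator: 1 + 0.0553×13 + 0.131×22 + 0.12×25 = 7.601
R = 7.582/7.601 = 0.9976 kJ/s

0.998 kJ/s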